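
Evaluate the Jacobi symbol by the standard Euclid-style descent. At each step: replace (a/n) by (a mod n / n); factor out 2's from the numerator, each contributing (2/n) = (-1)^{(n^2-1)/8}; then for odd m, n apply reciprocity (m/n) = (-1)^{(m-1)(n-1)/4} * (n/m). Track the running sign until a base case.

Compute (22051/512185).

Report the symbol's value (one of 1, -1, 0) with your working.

-1

reciprocity: (22051/512185) = +1·(512185/22051) since 22051 mod 4 = 3, 512185 mod 4 = 1; sign now +1
(512185/22051) = (5012/22051)   [reduce mod 22051]
5012 = 2^2·1253; (2/22051) = -1 since 22051 mod 8 = 3, so (5012/22051) = (-1)^2·(1253/22051); sign now +1
reciprocity: (1253/22051) = +1·(22051/1253) since 1253 mod 4 = 1, 22051 mod 4 = 3; sign now +1
(22051/1253) = (750/1253)   [reduce mod 1253]
750 = 2^1·375; (2/1253) = -1 since 1253 mod 8 = 5, so (750/1253) = (-1)^1·(375/1253); sign now -1
reciprocity: (375/1253) = +1·(1253/375) since 375 mod 4 = 3, 1253 mod 4 = 1; sign now -1
(1253/375) = (128/375)   [reduce mod 375]
128 = 2^7·1; (2/375) = +1 since 375 mod 8 = 7, so (128/375) = (+1)^7·(1/375); sign now -1
(1/375) = 1; final value = sign = -1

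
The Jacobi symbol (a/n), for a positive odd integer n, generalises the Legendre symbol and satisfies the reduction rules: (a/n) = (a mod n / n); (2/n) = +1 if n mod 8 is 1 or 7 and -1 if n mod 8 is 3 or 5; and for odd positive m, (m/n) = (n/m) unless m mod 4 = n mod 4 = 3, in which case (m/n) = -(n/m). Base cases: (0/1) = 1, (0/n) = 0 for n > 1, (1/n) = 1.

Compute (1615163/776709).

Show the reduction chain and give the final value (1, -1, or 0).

(1615163/776709): 1615163 mod 776709 = 61745, so (1615163/776709) = (61745/776709)
flip (61745/776709) -> (776709/61745): both odd, 61745 mod 4 = 1, 776709 mod 4 = 1, so the flip contributes +1; sign now +1
(776709/61745): 776709 mod 61745 = 35769, so (776709/61745) = (35769/61745)
flip (35769/61745) -> (61745/35769): both odd, 35769 mod 4 = 1, 61745 mod 4 = 1, so the flip contributes +1; sign now +1
(61745/35769): 61745 mod 35769 = 25976, so (61745/35769) = (25976/35769)
factor out 2^3: 25976 = 2^3·3247; with 35769 mod 8 = 1, (2/35769) = +1; sign now +1; continue with (3247/35769)
flip (3247/35769) -> (35769/3247): both odd, 3247 mod 4 = 3, 35769 mod 4 = 1, so the flip contributes +1; sign now +1
(35769/3247): 35769 mod 3247 = 52, so (35769/3247) = (52/3247)
factor out 2^2: 52 = 2^2·13; with 3247 mod 8 = 7, (2/3247) = +1; sign now +1; continue with (13/3247)
flip (13/3247) -> (3247/13): both odd, 13 mod 4 = 1, 3247 mod 4 = 3, so the flip contributes +1; sign now +1
(3247/13): 3247 mod 13 = 10, so (3247/13) = (10/13)
factor out 2^1: 10 = 2^1·5; with 13 mod 8 = 5, (2/13) = -1; sign now -1; continue with (5/13)
flip (5/13) -> (13/5): both odd, 5 mod 4 = 1, 13 mod 4 = 1, so the flip contributes +1; sign now -1
(13/5): 13 mod 5 = 3, so (13/5) = (3/5)
flip (3/5) -> (5/3): both odd, 3 mod 4 = 3, 5 mod 4 = 1, so the flip contributes +1; sign now -1
(5/3): 5 mod 3 = 2, so (5/3) = (2/3)
factor out 2^1: 2 = 2^1·1; with 3 mod 8 = 3, (2/3) = -1; sign now +1; continue with (1/3)
reached (1/3) = 1, so the symbol is +1

1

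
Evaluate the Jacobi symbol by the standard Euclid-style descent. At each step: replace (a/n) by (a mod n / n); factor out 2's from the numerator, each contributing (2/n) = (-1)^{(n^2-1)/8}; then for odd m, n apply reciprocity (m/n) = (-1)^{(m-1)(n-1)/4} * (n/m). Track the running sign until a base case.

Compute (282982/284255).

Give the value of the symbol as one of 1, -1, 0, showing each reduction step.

-1

282982 = 2^1·141491; (2/284255) = +1 since 284255 mod 8 = 7, so (282982/284255) = (+1)^1·(141491/284255); sign now +1
reciprocity: (141491/284255) = -1·(284255/141491) since 141491 mod 4 = 3, 284255 mod 4 = 3; sign now -1
(284255/141491) = (1273/141491)   [reduce mod 141491]
reciprocity: (1273/141491) = +1·(141491/1273) since 1273 mod 4 = 1, 141491 mod 4 = 3; sign now -1
(141491/1273) = (188/1273)   [reduce mod 1273]
188 = 2^2·47; (2/1273) = +1 since 1273 mod 8 = 1, so (188/1273) = (+1)^2·(47/1273); sign now -1
reciprocity: (47/1273) = +1·(1273/47) since 47 mod 4 = 3, 1273 mod 4 = 1; sign now -1
(1273/47) = (4/47)   [reduce mod 47]
4 = 2^2·1; (2/47) = +1 since 47 mod 8 = 7, so (4/47) = (+1)^2·(1/47); sign now -1
(1/47) = 1; final value = sign = -1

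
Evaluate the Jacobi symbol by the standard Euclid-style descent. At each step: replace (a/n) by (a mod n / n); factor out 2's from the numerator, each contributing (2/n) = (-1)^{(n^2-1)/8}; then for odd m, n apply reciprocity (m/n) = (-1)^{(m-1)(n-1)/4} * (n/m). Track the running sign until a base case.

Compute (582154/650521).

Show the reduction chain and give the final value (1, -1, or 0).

-1

factor out 2^1: 582154 = 2^1·291077; with 650521 mod 8 = 1, (2/650521) = +1; sign now +1; continue with (291077/650521)
flip (291077/650521) -> (650521/291077): both odd, 291077 mod 4 = 1, 650521 mod 4 = 1, so the flip contributes +1; sign now +1
(650521/291077): 650521 mod 291077 = 68367, so (650521/291077) = (68367/291077)
flip (68367/291077) -> (291077/68367): both odd, 68367 mod 4 = 3, 291077 mod 4 = 1, so the flip contributes +1; sign now +1
(291077/68367): 291077 mod 68367 = 17609, so (291077/68367) = (17609/68367)
flip (17609/68367) -> (68367/17609): both odd, 17609 mod 4 = 1, 68367 mod 4 = 3, so the flip contributes +1; sign now +1
(68367/17609): 68367 mod 17609 = 15540, so (68367/17609) = (15540/17609)
factor out 2^2: 15540 = 2^2·3885; with 17609 mod 8 = 1, (2/17609) = +1; sign now +1; continue with (3885/17609)
flip (3885/17609) -> (17609/3885): both odd, 3885 mod 4 = 1, 17609 mod 4 = 1, so the flip contributes +1; sign now +1
(17609/3885): 17609 mod 3885 = 2069, so (17609/3885) = (2069/3885)
flip (2069/3885) -> (3885/2069): both odd, 2069 mod 4 = 1, 3885 mod 4 = 1, so the flip contributes +1; sign now +1
(3885/2069): 3885 mod 2069 = 1816, so (3885/2069) = (1816/2069)
factor out 2^3: 1816 = 2^3·227; with 2069 mod 8 = 5, (2/2069) = -1; sign now -1; continue with (227/2069)
flip (227/2069) -> (2069/227): both odd, 227 mod 4 = 3, 2069 mod 4 = 1, so the flip contributes +1; sign now -1
(2069/227): 2069 mod 227 = 26, so (2069/227) = (26/227)
factor out 2^1: 26 = 2^1·13; with 227 mod 8 = 3, (2/227) = -1; sign now +1; continue with (13/227)
flip (13/227) -> (227/13): both odd, 13 mod 4 = 1, 227 mod 4 = 3, so the flip contributes +1; sign now +1
(227/13): 227 mod 13 = 6, so (227/13) = (6/13)
factor out 2^1: 6 = 2^1·3; with 13 mod 8 = 5, (2/13) = -1; sign now -1; continue with (3/13)
flip (3/13) -> (13/3): both odd, 3 mod 4 = 3, 13 mod 4 = 1, so the flip contributes +1; sign now -1
(13/3): 13 mod 3 = 1, so (13/3) = (1/3)
reached (1/3) = 1, so the symbol is -1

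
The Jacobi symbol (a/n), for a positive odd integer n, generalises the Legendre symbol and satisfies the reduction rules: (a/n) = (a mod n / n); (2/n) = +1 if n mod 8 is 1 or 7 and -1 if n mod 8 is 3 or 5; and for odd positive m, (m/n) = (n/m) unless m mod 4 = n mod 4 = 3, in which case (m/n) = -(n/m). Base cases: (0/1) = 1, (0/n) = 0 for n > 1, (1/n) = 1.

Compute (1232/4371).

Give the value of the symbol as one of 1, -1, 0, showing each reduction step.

1232 = 2^4·77; (2/4371) = -1 since 4371 mod 8 = 3, so (1232/4371) = (-1)^4·(77/4371); sign now +1
reciprocity: (77/4371) = +1·(4371/77) since 77 mod 4 = 1, 4371 mod 4 = 3; sign now +1
(4371/77) = (59/77)   [reduce mod 77]
reciprocity: (59/77) = +1·(77/59) since 59 mod 4 = 3, 77 mod 4 = 1; sign now +1
(77/59) = (18/59)   [reduce mod 59]
18 = 2^1·9; (2/59) = -1 since 59 mod 8 = 3, so (18/59) = (-1)^1·(9/59); sign now -1
reciprocity: (9/59) = +1·(59/9) since 9 mod 4 = 1, 59 mod 4 = 3; sign now -1
(59/9) = (5/9)   [reduce mod 9]
reciprocity: (5/9) = +1·(9/5) since 5 mod 4 = 1, 9 mod 4 = 1; sign now -1
(9/5) = (4/5)   [reduce mod 5]
4 = 2^2·1; (2/5) = -1 since 5 mod 8 = 5, so (4/5) = (-1)^2·(1/5); sign now -1
(1/5) = 1; final value = sign = -1

-1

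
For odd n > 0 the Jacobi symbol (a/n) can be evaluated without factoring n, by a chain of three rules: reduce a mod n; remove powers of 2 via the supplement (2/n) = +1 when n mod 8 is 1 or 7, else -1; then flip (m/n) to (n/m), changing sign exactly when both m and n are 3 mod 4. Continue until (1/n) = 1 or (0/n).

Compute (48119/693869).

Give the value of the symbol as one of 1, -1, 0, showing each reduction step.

1

flip (48119/693869) -> (693869/48119): both odd, 48119 mod 4 = 3, 693869 mod 4 = 1, so the flip contributes +1; sign now +1
(693869/48119): 693869 mod 48119 = 20203, so (693869/48119) = (20203/48119)
flip (20203/48119) -> (48119/20203): both odd, 20203 mod 4 = 3, 48119 mod 4 = 3, so the flip contributes -1; sign now -1
(48119/20203): 48119 mod 20203 = 7713, so (48119/20203) = (7713/20203)
flip (7713/20203) -> (20203/7713): both odd, 7713 mod 4 = 1, 20203 mod 4 = 3, so the flip contributes +1; sign now -1
(20203/7713): 20203 mod 7713 = 4777, so (20203/7713) = (4777/7713)
flip (4777/7713) -> (7713/4777): both odd, 4777 mod 4 = 1, 7713 mod 4 = 1, so the flip contributes +1; sign now -1
(7713/4777): 7713 mod 4777 = 2936, so (7713/4777) = (2936/4777)
factor out 2^3: 2936 = 2^3·367; with 4777 mod 8 = 1, (2/4777) = +1; sign now -1; continue with (367/4777)
flip (367/4777) -> (4777/367): both odd, 367 mod 4 = 3, 4777 mod 4 = 1, so the flip contributes +1; sign now -1
(4777/367): 4777 mod 367 = 6, so (4777/367) = (6/367)
factor out 2^1: 6 = 2^1·3; with 367 mod 8 = 7, (2/367) = +1; sign now -1; continue with (3/367)
flip (3/367) -> (367/3): both odd, 3 mod 4 = 3, 367 mod 4 = 3, so the flip contributes -1; sign now +1
(367/3): 367 mod 3 = 1, so (367/3) = (1/3)
reached (1/3) = 1, so the symbol is +1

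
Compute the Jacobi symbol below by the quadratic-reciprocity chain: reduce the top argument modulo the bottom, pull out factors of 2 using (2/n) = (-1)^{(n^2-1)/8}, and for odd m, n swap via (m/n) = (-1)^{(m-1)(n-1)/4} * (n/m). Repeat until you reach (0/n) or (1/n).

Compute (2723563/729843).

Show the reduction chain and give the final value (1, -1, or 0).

(2723563/729843): 2723563 mod 729843 = 534034, so (2723563/729843) = (534034/729843)
factor out 2^1: 534034 = 2^1·267017; with 729843 mod 8 = 3, (2/729843) = -1; sign now -1; continue with (267017/729843)
flip (267017/729843) -> (729843/267017): both odd, 267017 mod 4 = 1, 729843 mod 4 = 3, so the flip contributes +1; sign now -1
(729843/267017): 729843 mod 267017 = 195809, so (729843/267017) = (195809/267017)
flip (195809/267017) -> (267017/195809): both odd, 195809 mod 4 = 1, 267017 mod 4 = 1, so the flip contributes +1; sign now -1
(267017/195809): 267017 mod 195809 = 71208, so (267017/195809) = (71208/195809)
factor out 2^3: 71208 = 2^3·8901; with 195809 mod 8 = 1, (2/195809) = +1; sign now -1; continue with (8901/195809)
flip (8901/195809) -> (195809/8901): both odd, 8901 mod 4 = 1, 195809 mod 4 = 1, so the flip contributes +1; sign now -1
(195809/8901): 195809 mod 8901 = 8888, so (195809/8901) = (8888/8901)
factor out 2^3: 8888 = 2^3·1111; with 8901 mod 8 = 5, (2/8901) = -1; sign now +1; continue with (1111/8901)
flip (1111/8901) -> (8901/1111): both odd, 1111 mod 4 = 3, 8901 mod 4 = 1, so the flip contributes +1; sign now +1
(8901/1111): 8901 mod 1111 = 13, so (8901/1111) = (13/1111)
flip (13/1111) -> (1111/13): both odd, 13 mod 4 = 1, 1111 mod 4 = 3, so the flip contributes +1; sign now +1
(1111/13): 1111 mod 13 = 6, so (1111/13) = (6/13)
factor out 2^1: 6 = 2^1·3; with 13 mod 8 = 5, (2/13) = -1; sign now -1; continue with (3/13)
flip (3/13) -> (13/3): both odd, 3 mod 4 = 3, 13 mod 4 = 1, so the flip contributes +1; sign now -1
(13/3): 13 mod 3 = 1, so (13/3) = (1/3)
reached (1/3) = 1, so the symbol is -1

-1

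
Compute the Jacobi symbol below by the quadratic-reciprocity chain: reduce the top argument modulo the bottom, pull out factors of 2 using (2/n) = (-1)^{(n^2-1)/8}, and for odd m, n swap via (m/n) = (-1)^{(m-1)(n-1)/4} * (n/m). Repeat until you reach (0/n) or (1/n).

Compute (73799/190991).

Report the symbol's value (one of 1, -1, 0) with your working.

1

flip (73799/190991) -> (190991/73799): both odd, 73799 mod 4 = 3, 190991 mod 4 = 3, so the flip contributes -1; sign now -1
(190991/73799): 190991 mod 73799 = 43393, so (190991/73799) = (43393/73799)
flip (43393/73799) -> (73799/43393): both odd, 43393 mod 4 = 1, 73799 mod 4 = 3, so the flip contributes +1; sign now -1
(73799/43393): 73799 mod 43393 = 30406, so (73799/43393) = (30406/43393)
factor out 2^1: 30406 = 2^1·15203; with 43393 mod 8 = 1, (2/43393) = +1; sign now -1; continue with (15203/43393)
flip (15203/43393) -> (43393/15203): both odd, 15203 mod 4 = 3, 43393 mod 4 = 1, so the flip contributes +1; sign now -1
(43393/15203): 43393 mod 15203 = 12987, so (43393/15203) = (12987/15203)
flip (12987/15203) -> (15203/12987): both odd, 12987 mod 4 = 3, 15203 mod 4 = 3, so the flip contributes -1; sign now +1
(15203/12987): 15203 mod 12987 = 2216, so (15203/12987) = (2216/12987)
factor out 2^3: 2216 = 2^3·277; with 12987 mod 8 = 3, (2/12987) = -1; sign now -1; continue with (277/12987)
flip (277/12987) -> (12987/277): both odd, 277 mod 4 = 1, 12987 mod 4 = 3, so the flip contributes +1; sign now -1
(12987/277): 12987 mod 277 = 245, so (12987/277) = (245/277)
flip (245/277) -> (277/245): both odd, 245 mod 4 = 1, 277 mod 4 = 1, so the flip contributes +1; sign now -1
(277/245): 277 mod 245 = 32, so (277/245) = (32/245)
factor out 2^5: 32 = 2^5·1; with 245 mod 8 = 5, (2/245) = -1; sign now +1; continue with (1/245)
reached (1/245) = 1, so the symbol is +1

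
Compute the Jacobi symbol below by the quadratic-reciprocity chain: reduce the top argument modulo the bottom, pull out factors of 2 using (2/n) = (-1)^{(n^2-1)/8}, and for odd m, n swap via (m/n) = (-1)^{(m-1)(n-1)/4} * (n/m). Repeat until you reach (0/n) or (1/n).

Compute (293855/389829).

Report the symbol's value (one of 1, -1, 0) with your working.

1

flip (293855/389829) -> (389829/293855): both odd, 293855 mod 4 = 3, 389829 mod 4 = 1, so the flip contributes +1; sign now +1
(389829/293855): 389829 mod 293855 = 95974, so (389829/293855) = (95974/293855)
factor out 2^1: 95974 = 2^1·47987; with 293855 mod 8 = 7, (2/293855) = +1; sign now +1; continue with (47987/293855)
flip (47987/293855) -> (293855/47987): both odd, 47987 mod 4 = 3, 293855 mod 4 = 3, so the flip contributes -1; sign now -1
(293855/47987): 293855 mod 47987 = 5933, so (293855/47987) = (5933/47987)
flip (5933/47987) -> (47987/5933): both odd, 5933 mod 4 = 1, 47987 mod 4 = 3, so the flip contributes +1; sign now -1
(47987/5933): 47987 mod 5933 = 523, so (47987/5933) = (523/5933)
flip (523/5933) -> (5933/523): both odd, 523 mod 4 = 3, 5933 mod 4 = 1, so the flip contributes +1; sign now -1
(5933/523): 5933 mod 523 = 180, so (5933/523) = (180/523)
factor out 2^2: 180 = 2^2·45; with 523 mod 8 = 3, (2/523) = -1; sign now -1; continue with (45/523)
flip (45/523) -> (523/45): both odd, 45 mod 4 = 1, 523 mod 4 = 3, so the flip contributes +1; sign now -1
(523/45): 523 mod 45 = 28, so (523/45) = (28/45)
factor out 2^2: 28 = 2^2·7; with 45 mod 8 = 5, (2/45) = -1; sign now -1; continue with (7/45)
flip (7/45) -> (45/7): both odd, 7 mod 4 = 3, 45 mod 4 = 1, so the flip contributes +1; sign now -1
(45/7): 45 mod 7 = 3, so (45/7) = (3/7)
flip (3/7) -> (7/3): both odd, 3 mod 4 = 3, 7 mod 4 = 3, so the flip contributes -1; sign now +1
(7/3): 7 mod 3 = 1, so (7/3) = (1/3)
reached (1/3) = 1, so the symbol is +1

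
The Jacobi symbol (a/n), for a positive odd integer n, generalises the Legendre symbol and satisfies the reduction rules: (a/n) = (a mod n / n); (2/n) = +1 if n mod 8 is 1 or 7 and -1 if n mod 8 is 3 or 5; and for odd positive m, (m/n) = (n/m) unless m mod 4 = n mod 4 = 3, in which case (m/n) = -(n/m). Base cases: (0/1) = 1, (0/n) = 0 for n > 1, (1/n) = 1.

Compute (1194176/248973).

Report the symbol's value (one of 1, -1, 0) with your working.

-1

(1194176/248973) = (198284/248973)   [reduce mod 248973]
198284 = 2^2·49571; (2/248973) = -1 since 248973 mod 8 = 5, so (198284/248973) = (-1)^2·(49571/248973); sign now +1
reciprocity: (49571/248973) = +1·(248973/49571) since 49571 mod 4 = 3, 248973 mod 4 = 1; sign now +1
(248973/49571) = (1118/49571)   [reduce mod 49571]
1118 = 2^1·559; (2/49571) = -1 since 49571 mod 8 = 3, so (1118/49571) = (-1)^1·(559/49571); sign now -1
reciprocity: (559/49571) = -1·(49571/559) since 559 mod 4 = 3, 49571 mod 4 = 3; sign now +1
(49571/559) = (379/559)   [reduce mod 559]
reciprocity: (379/559) = -1·(559/379) since 379 mod 4 = 3, 559 mod 4 = 3; sign now -1
(559/379) = (180/379)   [reduce mod 379]
180 = 2^2·45; (2/379) = -1 since 379 mod 8 = 3, so (180/379) = (-1)^2·(45/379); sign now -1
reciprocity: (45/379) = +1·(379/45) since 45 mod 4 = 1, 379 mod 4 = 3; sign now -1
(379/45) = (19/45)   [reduce mod 45]
reciprocity: (19/45) = +1·(45/19) since 19 mod 4 = 3, 45 mod 4 = 1; sign now -1
(45/19) = (7/19)   [reduce mod 19]
reciprocity: (7/19) = -1·(19/7) since 7 mod 4 = 3, 19 mod 4 = 3; sign now +1
(19/7) = (5/7)   [reduce mod 7]
reciprocity: (5/7) = +1·(7/5) since 5 mod 4 = 1, 7 mod 4 = 3; sign now +1
(7/5) = (2/5)   [reduce mod 5]
2 = 2^1·1; (2/5) = -1 since 5 mod 8 = 5, so (2/5) = (-1)^1·(1/5); sign now -1
(1/5) = 1; final value = sign = -1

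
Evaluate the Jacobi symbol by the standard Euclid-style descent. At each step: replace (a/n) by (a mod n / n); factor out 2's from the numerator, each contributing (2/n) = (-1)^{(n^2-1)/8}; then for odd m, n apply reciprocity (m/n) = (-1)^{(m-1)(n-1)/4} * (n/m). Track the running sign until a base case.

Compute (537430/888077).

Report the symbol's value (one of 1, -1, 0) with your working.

-1

factor out 2^1: 537430 = 2^1·268715; with 888077 mod 8 = 5, (2/888077) = -1; sign now -1; continue with (268715/888077)
flip (268715/888077) -> (888077/268715): both odd, 268715 mod 4 = 3, 888077 mod 4 = 1, so the flip contributes +1; sign now -1
(888077/268715): 888077 mod 268715 = 81932, so (888077/268715) = (81932/268715)
factor out 2^2: 81932 = 2^2·20483; with 268715 mod 8 = 3, (2/268715) = -1; sign now -1; continue with (20483/268715)
flip (20483/268715) -> (268715/20483): both odd, 20483 mod 4 = 3, 268715 mod 4 = 3, so the flip contributes -1; sign now +1
(268715/20483): 268715 mod 20483 = 2436, so (268715/20483) = (2436/20483)
factor out 2^2: 2436 = 2^2·609; with 20483 mod 8 = 3, (2/20483) = -1; sign now +1; continue with (609/20483)
flip (609/20483) -> (20483/609): both odd, 609 mod 4 = 1, 20483 mod 4 = 3, so the flip contributes +1; sign now +1
(20483/609): 20483 mod 609 = 386, so (20483/609) = (386/609)
factor out 2^1: 386 = 2^1·193; with 609 mod 8 = 1, (2/609) = +1; sign now +1; continue with (193/609)
flip (193/609) -> (609/193): both odd, 193 mod 4 = 1, 609 mod 4 = 1, so the flip contributes +1; sign now +1
(609/193): 609 mod 193 = 30, so (609/193) = (30/193)
factor out 2^1: 30 = 2^1·15; with 193 mod 8 = 1, (2/193) = +1; sign now +1; continue with (15/193)
flip (15/193) -> (193/15): both odd, 15 mod 4 = 3, 193 mod 4 = 1, so the flip contributes +1; sign now +1
(193/15): 193 mod 15 = 13, so (193/15) = (13/15)
flip (13/15) -> (15/13): both odd, 13 mod 4 = 1, 15 mod 4 = 3, so the flip contributes +1; sign now +1
(15/13): 15 mod 13 = 2, so (15/13) = (2/13)
factor out 2^1: 2 = 2^1·1; with 13 mod 8 = 5, (2/13) = -1; sign now -1; continue with (1/13)
reached (1/13) = 1, so the symbol is -1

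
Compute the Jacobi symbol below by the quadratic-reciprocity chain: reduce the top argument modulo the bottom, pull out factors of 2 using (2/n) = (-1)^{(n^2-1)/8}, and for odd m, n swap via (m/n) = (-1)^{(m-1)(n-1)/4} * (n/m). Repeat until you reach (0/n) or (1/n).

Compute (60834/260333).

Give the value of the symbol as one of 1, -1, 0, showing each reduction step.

60834 = 2^1·30417; (2/260333) = -1 since 260333 mod 8 = 5, so (60834/260333) = (-1)^1·(30417/260333); sign now -1
reciprocity: (30417/260333) = +1·(260333/30417) since 30417 mod 4 = 1, 260333 mod 4 = 1; sign now -1
(260333/30417) = (16997/30417)   [reduce mod 30417]
reciprocity: (16997/30417) = +1·(30417/16997) since 16997 mod 4 = 1, 30417 mod 4 = 1; sign now -1
(30417/16997) = (13420/16997)   [reduce mod 16997]
13420 = 2^2·3355; (2/16997) = -1 since 16997 mod 8 = 5, so (13420/16997) = (-1)^2·(3355/16997); sign now -1
reciprocity: (3355/16997) = +1·(16997/3355) since 3355 mod 4 = 3, 16997 mod 4 = 1; sign now -1
(16997/3355) = (222/3355)   [reduce mod 3355]
222 = 2^1·111; (2/3355) = -1 since 3355 mod 8 = 3, so (222/3355) = (-1)^1·(111/3355); sign now +1
reciprocity: (111/3355) = -1·(3355/111) since 111 mod 4 = 3, 3355 mod 4 = 3; sign now -1
(3355/111) = (25/111)   [reduce mod 111]
reciprocity: (25/111) = +1·(111/25) since 25 mod 4 = 1, 111 mod 4 = 3; sign now -1
(111/25) = (11/25)   [reduce mod 25]
reciprocity: (11/25) = +1·(25/11) since 11 mod 4 = 3, 25 mod 4 = 1; sign now -1
(25/11) = (3/11)   [reduce mod 11]
reciprocity: (3/11) = -1·(11/3) since 3 mod 4 = 3, 11 mod 4 = 3; sign now +1
(11/3) = (2/3)   [reduce mod 3]
2 = 2^1·1; (2/3) = -1 since 3 mod 8 = 3, so (2/3) = (-1)^1·(1/3); sign now -1
(1/3) = 1; final value = sign = -1

-1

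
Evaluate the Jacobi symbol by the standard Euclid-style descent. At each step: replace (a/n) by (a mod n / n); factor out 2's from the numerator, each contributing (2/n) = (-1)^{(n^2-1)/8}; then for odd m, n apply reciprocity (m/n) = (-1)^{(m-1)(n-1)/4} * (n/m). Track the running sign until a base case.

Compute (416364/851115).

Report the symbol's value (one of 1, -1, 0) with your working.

factor out 2^2: 416364 = 2^2·104091; with 851115 mod 8 = 3, (2/851115) = -1; sign now +1; continue with (104091/851115)
flip (104091/851115) -> (851115/104091): both odd, 104091 mod 4 = 3, 851115 mod 4 = 3, so the flip contributes -1; sign now -1
(851115/104091): 851115 mod 104091 = 18387, so (851115/104091) = (18387/104091)
flip (18387/104091) -> (104091/18387): both odd, 18387 mod 4 = 3, 104091 mod 4 = 3, so the flip contributes -1; sign now +1
(104091/18387): 104091 mod 18387 = 12156, so (104091/18387) = (12156/18387)
factor out 2^2: 12156 = 2^2·3039; with 18387 mod 8 = 3, (2/18387) = -1; sign now +1; continue with (3039/18387)
flip (3039/18387) -> (18387/3039): both odd, 3039 mod 4 = 3, 18387 mod 4 = 3, so the flip contributes -1; sign now -1
(18387/3039): 18387 mod 3039 = 153, so (18387/3039) = (153/3039)
flip (153/3039) -> (3039/153): both odd, 153 mod 4 = 1, 3039 mod 4 = 3, so the flip contributes +1; sign now -1
(3039/153): 3039 mod 153 = 132, so (3039/153) = (132/153)
factor out 2^2: 132 = 2^2·33; with 153 mod 8 = 1, (2/153) = +1; sign now -1; continue with (33/153)
flip (33/153) -> (153/33): both odd, 33 mod 4 = 1, 153 mod 4 = 1, so the flip contributes +1; sign now -1
(153/33): 153 mod 33 = 21, so (153/33) = (21/33)
flip (21/33) -> (33/21): both odd, 21 mod 4 = 1, 33 mod 4 = 1, so the flip contributes +1; sign now -1
(33/21): 33 mod 21 = 12, so (33/21) = (12/21)
factor out 2^2: 12 = 2^2·3; with 21 mod 8 = 5, (2/21) = -1; sign now -1; continue with (3/21)
flip (3/21) -> (21/3): both odd, 3 mod 4 = 3, 21 mod 4 = 1, so the flip contributes +1; sign now -1
(21/3): 21 mod 3 = 0, so (21/3) = (0/3)
reached (0/3); gcd(a, n) > 1, so (0/3) = 0 and the symbol is 0

0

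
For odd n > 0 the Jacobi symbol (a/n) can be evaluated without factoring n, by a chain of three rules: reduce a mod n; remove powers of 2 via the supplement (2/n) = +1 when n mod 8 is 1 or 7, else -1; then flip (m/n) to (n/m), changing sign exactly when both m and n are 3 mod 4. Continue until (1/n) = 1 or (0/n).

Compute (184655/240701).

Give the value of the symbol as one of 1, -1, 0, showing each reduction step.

-1

flip (184655/240701) -> (240701/184655): both odd, 184655 mod 4 = 3, 240701 mod 4 = 1, so the flip contributes +1; sign now +1
(240701/184655): 240701 mod 184655 = 56046, so (240701/184655) = (56046/184655)
factor out 2^1: 56046 = 2^1·28023; with 184655 mod 8 = 7, (2/184655) = +1; sign now +1; continue with (28023/184655)
flip (28023/184655) -> (184655/28023): both odd, 28023 mod 4 = 3, 184655 mod 4 = 3, so the flip contributes -1; sign now -1
(184655/28023): 184655 mod 28023 = 16517, so (184655/28023) = (16517/28023)
flip (16517/28023) -> (28023/16517): both odd, 16517 mod 4 = 1, 28023 mod 4 = 3, so the flip contributes +1; sign now -1
(28023/16517): 28023 mod 16517 = 11506, so (28023/16517) = (11506/16517)
factor out 2^1: 11506 = 2^1·5753; with 16517 mod 8 = 5, (2/16517) = -1; sign now +1; continue with (5753/16517)
flip (5753/16517) -> (16517/5753): both odd, 5753 mod 4 = 1, 16517 mod 4 = 1, so the flip contributes +1; sign now +1
(16517/5753): 16517 mod 5753 = 5011, so (16517/5753) = (5011/5753)
flip (5011/5753) -> (5753/5011): both odd, 5011 mod 4 = 3, 5753 mod 4 = 1, so the flip contributes +1; sign now +1
(5753/5011): 5753 mod 5011 = 742, so (5753/5011) = (742/5011)
factor out 2^1: 742 = 2^1·371; with 5011 mod 8 = 3, (2/5011) = -1; sign now -1; continue with (371/5011)
flip (371/5011) -> (5011/371): both odd, 371 mod 4 = 3, 5011 mod 4 = 3, so the flip contributes -1; sign now +1
(5011/371): 5011 mod 371 = 188, so (5011/371) = (188/371)
factor out 2^2: 188 = 2^2·47; with 371 mod 8 = 3, (2/371) = -1; sign now +1; continue with (47/371)
flip (47/371) -> (371/47): both odd, 47 mod 4 = 3, 371 mod 4 = 3, so the flip contributes -1; sign now -1
(371/47): 371 mod 47 = 42, so (371/47) = (42/47)
factor out 2^1: 42 = 2^1·21; with 47 mod 8 = 7, (2/47) = +1; sign now -1; continue with (21/47)
flip (21/47) -> (47/21): both odd, 21 mod 4 = 1, 47 mod 4 = 3, so the flip contributes +1; sign now -1
(47/21): 47 mod 21 = 5, so (47/21) = (5/21)
flip (5/21) -> (21/5): both odd, 5 mod 4 = 1, 21 mod 4 = 1, so the flip contributes +1; sign now -1
(21/5): 21 mod 5 = 1, so (21/5) = (1/5)
reached (1/5) = 1, so the symbol is -1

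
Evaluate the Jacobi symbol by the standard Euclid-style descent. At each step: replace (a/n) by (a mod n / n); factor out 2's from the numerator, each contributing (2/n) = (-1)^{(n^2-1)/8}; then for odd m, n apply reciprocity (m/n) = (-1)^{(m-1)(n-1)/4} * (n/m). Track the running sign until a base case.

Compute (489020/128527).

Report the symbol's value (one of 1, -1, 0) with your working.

(489020/128527): 489020 mod 128527 = 103439, so (489020/128527) = (103439/128527)
flip (103439/128527) -> (128527/103439): both odd, 103439 mod 4 = 3, 128527 mod 4 = 3, so the flip contributes -1; sign now -1
(128527/103439): 128527 mod 103439 = 25088, so (128527/103439) = (25088/103439)
factor out 2^9: 25088 = 2^9·49; with 103439 mod 8 = 7, (2/103439) = +1; sign now -1; continue with (49/103439)
flip (49/103439) -> (103439/49): both odd, 49 mod 4 = 1, 103439 mod 4 = 3, so the flip contributes +1; sign now -1
(103439/49): 103439 mod 49 = 0, so (103439/49) = (0/49)
reached (0/49); gcd(a, n) > 1, so (0/49) = 0 and the symbol is 0

0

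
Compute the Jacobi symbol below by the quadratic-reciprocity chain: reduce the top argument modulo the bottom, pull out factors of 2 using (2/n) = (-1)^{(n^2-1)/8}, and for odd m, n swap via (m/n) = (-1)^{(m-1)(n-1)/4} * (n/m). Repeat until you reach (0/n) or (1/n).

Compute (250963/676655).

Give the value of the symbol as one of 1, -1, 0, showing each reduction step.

-1

flip (250963/676655) -> (676655/250963): both odd, 250963 mod 4 = 3, 676655 mod 4 = 3, so the flip contributes -1; sign now -1
(676655/250963): 676655 mod 250963 = 174729, so (676655/250963) = (174729/250963)
flip (174729/250963) -> (250963/174729): both odd, 174729 mod 4 = 1, 250963 mod 4 = 3, so the flip contributes +1; sign now -1
(250963/174729): 250963 mod 174729 = 76234, so (250963/174729) = (76234/174729)
factor out 2^1: 76234 = 2^1·38117; with 174729 mod 8 = 1, (2/174729) = +1; sign now -1; continue with (38117/174729)
flip (38117/174729) -> (174729/38117): both odd, 38117 mod 4 = 1, 174729 mod 4 = 1, so the flip contributes +1; sign now -1
(174729/38117): 174729 mod 38117 = 22261, so (174729/38117) = (22261/38117)
flip (22261/38117) -> (38117/22261): both odd, 22261 mod 4 = 1, 38117 mod 4 = 1, so the flip contributes +1; sign now -1
(38117/22261): 38117 mod 22261 = 15856, so (38117/22261) = (15856/22261)
factor out 2^4: 15856 = 2^4·991; with 22261 mod 8 = 5, (2/22261) = -1; sign now -1; continue with (991/22261)
flip (991/22261) -> (22261/991): both odd, 991 mod 4 = 3, 22261 mod 4 = 1, so the flip contributes +1; sign now -1
(22261/991): 22261 mod 991 = 459, so (22261/991) = (459/991)
flip (459/991) -> (991/459): both odd, 459 mod 4 = 3, 991 mod 4 = 3, so the flip contributes -1; sign now +1
(991/459): 991 mod 459 = 73, so (991/459) = (73/459)
flip (73/459) -> (459/73): both odd, 73 mod 4 = 1, 459 mod 4 = 3, so the flip contributes +1; sign now +1
(459/73): 459 mod 73 = 21, so (459/73) = (21/73)
flip (21/73) -> (73/21): both odd, 21 mod 4 = 1, 73 mod 4 = 1, so the flip contributes +1; sign now +1
(73/21): 73 mod 21 = 10, so (73/21) = (10/21)
factor out 2^1: 10 = 2^1·5; with 21 mod 8 = 5, (2/21) = -1; sign now -1; continue with (5/21)
flip (5/21) -> (21/5): both odd, 5 mod 4 = 1, 21 mod 4 = 1, so the flip contributes +1; sign now -1
(21/5): 21 mod 5 = 1, so (21/5) = (1/5)
reached (1/5) = 1, so the symbol is -1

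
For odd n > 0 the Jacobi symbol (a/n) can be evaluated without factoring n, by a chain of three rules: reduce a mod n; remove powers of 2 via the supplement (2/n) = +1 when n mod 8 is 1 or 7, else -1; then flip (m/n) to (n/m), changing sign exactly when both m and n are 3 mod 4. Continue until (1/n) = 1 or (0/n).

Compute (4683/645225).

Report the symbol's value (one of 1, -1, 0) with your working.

reciprocity: (4683/645225) = +1·(645225/4683) since 4683 mod 4 = 3, 645225 mod 4 = 1; sign now +1
(645225/4683) = (3654/4683)   [reduce mod 4683]
3654 = 2^1·1827; (2/4683) = -1 since 4683 mod 8 = 3, so (3654/4683) = (-1)^1·(1827/4683); sign now -1
reciprocity: (1827/4683) = -1·(4683/1827) since 1827 mod 4 = 3, 4683 mod 4 = 3; sign now +1
(4683/1827) = (1029/1827)   [reduce mod 1827]
reciprocity: (1029/1827) = +1·(1827/1029) since 1029 mod 4 = 1, 1827 mod 4 = 3; sign now +1
(1827/1029) = (798/1029)   [reduce mod 1029]
798 = 2^1·399; (2/1029) = -1 since 1029 mod 8 = 5, so (798/1029) = (-1)^1·(399/1029); sign now -1
reciprocity: (399/1029) = +1·(1029/399) since 399 mod 4 = 3, 1029 mod 4 = 1; sign now -1
(1029/399) = (231/399)   [reduce mod 399]
reciprocity: (231/399) = -1·(399/231) since 231 mod 4 = 3, 399 mod 4 = 3; sign now +1
(399/231) = (168/231)   [reduce mod 231]
168 = 2^3·21; (2/231) = +1 since 231 mod 8 = 7, so (168/231) = (+1)^3·(21/231); sign now +1
reciprocity: (21/231) = +1·(231/21) since 21 mod 4 = 1, 231 mod 4 = 3; sign now +1
(231/21) = (0/21)   [reduce mod 21]
(0/21) = 0   [gcd(a, n) > 1]; final value = 0

0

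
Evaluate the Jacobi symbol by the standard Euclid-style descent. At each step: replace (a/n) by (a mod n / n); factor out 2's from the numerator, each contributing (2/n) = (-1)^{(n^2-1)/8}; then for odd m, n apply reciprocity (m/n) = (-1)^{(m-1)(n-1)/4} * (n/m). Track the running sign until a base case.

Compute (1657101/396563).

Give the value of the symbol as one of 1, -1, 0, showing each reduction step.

(1657101/396563) = (70849/396563)   [reduce mod 396563]
reciprocity: (70849/396563) = +1·(396563/70849) since 70849 mod 4 = 1, 396563 mod 4 = 3; sign now +1
(396563/70849) = (42318/70849)   [reduce mod 70849]
42318 = 2^1·21159; (2/70849) = +1 since 70849 mod 8 = 1, so (42318/70849) = (+1)^1·(21159/70849); sign now +1
reciprocity: (21159/70849) = +1·(70849/21159) since 21159 mod 4 = 3, 70849 mod 4 = 1; sign now +1
(70849/21159) = (7372/21159)   [reduce mod 21159]
7372 = 2^2·1843; (2/21159) = +1 since 21159 mod 8 = 7, so (7372/21159) = (+1)^2·(1843/21159); sign now +1
reciprocity: (1843/21159) = -1·(21159/1843) since 1843 mod 4 = 3, 21159 mod 4 = 3; sign now -1
(21159/1843) = (886/1843)   [reduce mod 1843]
886 = 2^1·443; (2/1843) = -1 since 1843 mod 8 = 3, so (886/1843) = (-1)^1·(443/1843); sign now +1
reciprocity: (443/1843) = -1·(1843/443) since 443 mod 4 = 3, 1843 mod 4 = 3; sign now -1
(1843/443) = (71/443)   [reduce mod 443]
reciprocity: (71/443) = -1·(443/71) since 71 mod 4 = 3, 443 mod 4 = 3; sign now +1
(443/71) = (17/71)   [reduce mod 71]
reciprocity: (17/71) = +1·(71/17) since 17 mod 4 = 1, 71 mod 4 = 3; sign now +1
(71/17) = (3/17)   [reduce mod 17]
reciprocity: (3/17) = +1·(17/3) since 3 mod 4 = 3, 17 mod 4 = 1; sign now +1
(17/3) = (2/3)   [reduce mod 3]
2 = 2^1·1; (2/3) = -1 since 3 mod 8 = 3, so (2/3) = (-1)^1·(1/3); sign now -1
(1/3) = 1; final value = sign = -1

-1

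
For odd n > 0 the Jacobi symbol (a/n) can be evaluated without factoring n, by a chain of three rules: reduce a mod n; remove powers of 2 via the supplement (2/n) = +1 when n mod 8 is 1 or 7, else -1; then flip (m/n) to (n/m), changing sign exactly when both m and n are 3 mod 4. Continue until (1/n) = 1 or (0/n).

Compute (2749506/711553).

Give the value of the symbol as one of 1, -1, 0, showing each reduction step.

(2749506/711553): 2749506 mod 711553 = 614847, so (2749506/711553) = (614847/711553)
flip (614847/711553) -> (711553/614847): both odd, 614847 mod 4 = 3, 711553 mod 4 = 1, so the flip contributes +1; sign now +1
(711553/614847): 711553 mod 614847 = 96706, so (711553/614847) = (96706/614847)
factor out 2^1: 96706 = 2^1·48353; with 614847 mod 8 = 7, (2/614847) = +1; sign now +1; continue with (48353/614847)
flip (48353/614847) -> (614847/48353): both odd, 48353 mod 4 = 1, 614847 mod 4 = 3, so the flip contributes +1; sign now +1
(614847/48353): 614847 mod 48353 = 34611, so (614847/48353) = (34611/48353)
flip (34611/48353) -> (48353/34611): both odd, 34611 mod 4 = 3, 48353 mod 4 = 1, so the flip contributes +1; sign now +1
(48353/34611): 48353 mod 34611 = 13742, so (48353/34611) = (13742/34611)
factor out 2^1: 13742 = 2^1·6871; with 34611 mod 8 = 3, (2/34611) = -1; sign now -1; continue with (6871/34611)
flip (6871/34611) -> (34611/6871): both odd, 6871 mod 4 = 3, 34611 mod 4 = 3, so the flip contributes -1; sign now +1
(34611/6871): 34611 mod 6871 = 256, so (34611/6871) = (256/6871)
factor out 2^8: 256 = 2^8·1; with 6871 mod 8 = 7, (2/6871) = +1; sign now +1; continue with (1/6871)
reached (1/6871) = 1, so the symbol is +1

1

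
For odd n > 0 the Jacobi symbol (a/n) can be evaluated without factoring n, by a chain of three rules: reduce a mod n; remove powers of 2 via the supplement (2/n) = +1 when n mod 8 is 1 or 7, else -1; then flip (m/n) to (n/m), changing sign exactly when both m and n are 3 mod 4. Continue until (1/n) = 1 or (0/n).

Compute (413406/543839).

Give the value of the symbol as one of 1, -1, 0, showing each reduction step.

factor out 2^1: 413406 = 2^1·206703; with 543839 mod 8 = 7, (2/543839) = +1; sign now +1; continue with (206703/543839)
flip (206703/543839) -> (543839/206703): both odd, 206703 mod 4 = 3, 543839 mod 4 = 3, so the flip contributes -1; sign now -1
(543839/206703): 543839 mod 206703 = 130433, so (543839/206703) = (130433/206703)
flip (130433/206703) -> (206703/130433): both odd, 130433 mod 4 = 1, 206703 mod 4 = 3, so the flip contributes +1; sign now -1
(206703/130433): 206703 mod 130433 = 76270, so (206703/130433) = (76270/130433)
factor out 2^1: 76270 = 2^1·38135; with 130433 mod 8 = 1, (2/130433) = +1; sign now -1; continue with (38135/130433)
flip (38135/130433) -> (130433/38135): both odd, 38135 mod 4 = 3, 130433 mod 4 = 1, so the flip contributes +1; sign now -1
(130433/38135): 130433 mod 38135 = 16028, so (130433/38135) = (16028/38135)
factor out 2^2: 16028 = 2^2·4007; with 38135 mod 8 = 7, (2/38135) = +1; sign now -1; continue with (4007/38135)
flip (4007/38135) -> (38135/4007): both odd, 4007 mod 4 = 3, 38135 mod 4 = 3, so the flip contributes -1; sign now +1
(38135/4007): 38135 mod 4007 = 2072, so (38135/4007) = (2072/4007)
factor out 2^3: 2072 = 2^3·259; with 4007 mod 8 = 7, (2/4007) = +1; sign now +1; continue with (259/4007)
flip (259/4007) -> (4007/259): both odd, 259 mod 4 = 3, 4007 mod 4 = 3, so the flip contributes -1; sign now -1
(4007/259): 4007 mod 259 = 122, so (4007/259) = (122/259)
factor out 2^1: 122 = 2^1·61; with 259 mod 8 = 3, (2/259) = -1; sign now +1; continue with (61/259)
flip (61/259) -> (259/61): both odd, 61 mod 4 = 1, 259 mod 4 = 3, so the flip contributes +1; sign now +1
(259/61): 259 mod 61 = 15, so (259/61) = (15/61)
flip (15/61) -> (61/15): both odd, 15 mod 4 = 3, 61 mod 4 = 1, so the flip contributes +1; sign now +1
(61/15): 61 mod 15 = 1, so (61/15) = (1/15)
reached (1/15) = 1, so the symbol is +1

1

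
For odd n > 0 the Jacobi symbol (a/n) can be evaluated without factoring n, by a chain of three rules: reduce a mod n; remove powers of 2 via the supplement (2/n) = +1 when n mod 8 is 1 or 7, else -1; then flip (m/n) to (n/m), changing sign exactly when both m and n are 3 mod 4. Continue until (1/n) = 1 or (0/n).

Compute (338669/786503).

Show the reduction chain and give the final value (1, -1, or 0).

reciprocity: (338669/786503) = +1·(786503/338669) since 338669 mod 4 = 1, 786503 mod 4 = 3; sign now +1
(786503/338669) = (109165/338669)   [reduce mod 338669]
reciprocity: (109165/338669) = +1·(338669/109165) since 109165 mod 4 = 1, 338669 mod 4 = 1; sign now +1
(338669/109165) = (11174/109165)   [reduce mod 109165]
11174 = 2^1·5587; (2/109165) = -1 since 109165 mod 8 = 5, so (11174/109165) = (-1)^1·(5587/109165); sign now -1
reciprocity: (5587/109165) = +1·(109165/5587) since 5587 mod 4 = 3, 109165 mod 4 = 1; sign now -1
(109165/5587) = (3012/5587)   [reduce mod 5587]
3012 = 2^2·753; (2/5587) = -1 since 5587 mod 8 = 3, so (3012/5587) = (-1)^2·(753/5587); sign now -1
reciprocity: (753/5587) = +1·(5587/753) since 753 mod 4 = 1, 5587 mod 4 = 3; sign now -1
(5587/753) = (316/753)   [reduce mod 753]
316 = 2^2·79; (2/753) = +1 since 753 mod 8 = 1, so (316/753) = (+1)^2·(79/753); sign now -1
reciprocity: (79/753) = +1·(753/79) since 79 mod 4 = 3, 753 mod 4 = 1; sign now -1
(753/79) = (42/79)   [reduce mod 79]
42 = 2^1·21; (2/79) = +1 since 79 mod 8 = 7, so (42/79) = (+1)^1·(21/79); sign now -1
reciprocity: (21/79) = +1·(79/21) since 21 mod 4 = 1, 79 mod 4 = 3; sign now -1
(79/21) = (16/21)   [reduce mod 21]
16 = 2^4·1; (2/21) = -1 since 21 mod 8 = 5, so (16/21) = (-1)^4·(1/21); sign now -1
(1/21) = 1; final value = sign = -1

-1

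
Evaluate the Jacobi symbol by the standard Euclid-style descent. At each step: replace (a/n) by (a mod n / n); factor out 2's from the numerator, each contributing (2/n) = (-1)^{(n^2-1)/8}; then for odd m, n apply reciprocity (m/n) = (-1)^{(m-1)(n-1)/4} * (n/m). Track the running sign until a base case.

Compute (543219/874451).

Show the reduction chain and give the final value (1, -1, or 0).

reciprocity: (543219/874451) = -1·(874451/543219) since 543219 mod 4 = 3, 874451 mod 4 = 3; sign now -1
(874451/543219) = (331232/543219)   [reduce mod 543219]
331232 = 2^5·10351; (2/543219) = -1 since 543219 mod 8 = 3, so (331232/543219) = (-1)^5·(10351/543219); sign now +1
reciprocity: (10351/543219) = -1·(543219/10351) since 10351 mod 4 = 3, 543219 mod 4 = 3; sign now -1
(543219/10351) = (4967/10351)   [reduce mod 10351]
reciprocity: (4967/10351) = -1·(10351/4967) since 4967 mod 4 = 3, 10351 mod 4 = 3; sign now +1
(10351/4967) = (417/4967)   [reduce mod 4967]
reciprocity: (417/4967) = +1·(4967/417) since 417 mod 4 = 1, 4967 mod 4 = 3; sign now +1
(4967/417) = (380/417)   [reduce mod 417]
380 = 2^2·95; (2/417) = +1 since 417 mod 8 = 1, so (380/417) = (+1)^2·(95/417); sign now +1
reciprocity: (95/417) = +1·(417/95) since 95 mod 4 = 3, 417 mod 4 = 1; sign now +1
(417/95) = (37/95)   [reduce mod 95]
reciprocity: (37/95) = +1·(95/37) since 37 mod 4 = 1, 95 mod 4 = 3; sign now +1
(95/37) = (21/37)   [reduce mod 37]
reciprocity: (21/37) = +1·(37/21) since 21 mod 4 = 1, 37 mod 4 = 1; sign now +1
(37/21) = (16/21)   [reduce mod 21]
16 = 2^4·1; (2/21) = -1 since 21 mod 8 = 5, so (16/21) = (-1)^4·(1/21); sign now +1
(1/21) = 1; final value = sign = +1

1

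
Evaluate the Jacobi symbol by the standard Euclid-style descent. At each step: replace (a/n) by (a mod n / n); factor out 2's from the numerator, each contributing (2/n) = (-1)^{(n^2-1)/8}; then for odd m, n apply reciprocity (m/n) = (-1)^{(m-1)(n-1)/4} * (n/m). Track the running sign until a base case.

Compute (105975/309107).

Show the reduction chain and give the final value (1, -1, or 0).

-1

reciprocity: (105975/309107) = -1·(309107/105975) since 105975 mod 4 = 3, 309107 mod 4 = 3; sign now -1
(309107/105975) = (97157/105975)   [reduce mod 105975]
reciprocity: (97157/105975) = +1·(105975/97157) since 97157 mod 4 = 1, 105975 mod 4 = 3; sign now -1
(105975/97157) = (8818/97157)   [reduce mod 97157]
8818 = 2^1·4409; (2/97157) = -1 since 97157 mod 8 = 5, so (8818/97157) = (-1)^1·(4409/97157); sign now +1
reciprocity: (4409/97157) = +1·(97157/4409) since 4409 mod 4 = 1, 97157 mod 4 = 1; sign now +1
(97157/4409) = (159/4409)   [reduce mod 4409]
reciprocity: (159/4409) = +1·(4409/159) since 159 mod 4 = 3, 4409 mod 4 = 1; sign now +1
(4409/159) = (116/159)   [reduce mod 159]
116 = 2^2·29; (2/159) = +1 since 159 mod 8 = 7, so (116/159) = (+1)^2·(29/159); sign now +1
reciprocity: (29/159) = +1·(159/29) since 29 mod 4 = 1, 159 mod 4 = 3; sign now +1
(159/29) = (14/29)   [reduce mod 29]
14 = 2^1·7; (2/29) = -1 since 29 mod 8 = 5, so (14/29) = (-1)^1·(7/29); sign now -1
reciprocity: (7/29) = +1·(29/7) since 7 mod 4 = 3, 29 mod 4 = 1; sign now -1
(29/7) = (1/7)   [reduce mod 7]
(1/7) = 1; final value = sign = -1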